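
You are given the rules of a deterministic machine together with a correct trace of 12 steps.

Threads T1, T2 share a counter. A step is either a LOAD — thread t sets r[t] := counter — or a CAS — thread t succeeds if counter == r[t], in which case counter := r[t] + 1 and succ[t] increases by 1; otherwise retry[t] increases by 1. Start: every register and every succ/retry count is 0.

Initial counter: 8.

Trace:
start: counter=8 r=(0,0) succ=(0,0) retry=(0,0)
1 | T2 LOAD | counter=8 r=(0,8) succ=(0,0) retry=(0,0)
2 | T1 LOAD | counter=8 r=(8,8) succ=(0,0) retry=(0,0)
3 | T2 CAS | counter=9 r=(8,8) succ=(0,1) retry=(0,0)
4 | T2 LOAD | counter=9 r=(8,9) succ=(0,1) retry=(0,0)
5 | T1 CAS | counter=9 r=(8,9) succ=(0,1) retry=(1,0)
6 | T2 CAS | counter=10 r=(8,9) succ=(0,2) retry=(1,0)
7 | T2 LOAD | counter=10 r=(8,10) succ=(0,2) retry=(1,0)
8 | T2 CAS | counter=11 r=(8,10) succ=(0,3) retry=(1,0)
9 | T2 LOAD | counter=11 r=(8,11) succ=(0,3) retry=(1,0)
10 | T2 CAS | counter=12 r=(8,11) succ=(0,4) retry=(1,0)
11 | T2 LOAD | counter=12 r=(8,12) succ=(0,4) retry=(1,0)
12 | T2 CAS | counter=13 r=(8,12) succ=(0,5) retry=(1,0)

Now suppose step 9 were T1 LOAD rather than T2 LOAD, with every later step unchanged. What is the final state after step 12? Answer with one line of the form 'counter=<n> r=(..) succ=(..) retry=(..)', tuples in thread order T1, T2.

(re-executing from step 9 with the substitution; state before step 9: counter=11 r=(8,10) succ=(0,3) retry=(1,0))
9 | T1 LOAD | counter=11 r=(11,10) succ=(0,3) retry=(1,0)
10 | T2 CAS | counter=11 r=(11,10) succ=(0,3) retry=(1,1)
11 | T2 LOAD | counter=11 r=(11,11) succ=(0,3) retry=(1,1)
12 | T2 CAS | counter=12 r=(11,11) succ=(0,4) retry=(1,1)

counter=12 r=(11,11) succ=(0,4) retry=(1,1)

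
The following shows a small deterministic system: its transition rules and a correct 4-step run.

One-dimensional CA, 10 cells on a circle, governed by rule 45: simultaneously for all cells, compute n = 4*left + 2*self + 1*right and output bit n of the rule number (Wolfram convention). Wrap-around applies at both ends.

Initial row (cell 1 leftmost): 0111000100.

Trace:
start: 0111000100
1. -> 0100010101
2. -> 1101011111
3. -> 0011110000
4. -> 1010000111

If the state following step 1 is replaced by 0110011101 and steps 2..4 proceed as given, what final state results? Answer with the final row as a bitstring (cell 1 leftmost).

1101110010

state after step 1 := 0110011101
2. -> 1100010011
3. -> 0001010010
4. -> 1101110010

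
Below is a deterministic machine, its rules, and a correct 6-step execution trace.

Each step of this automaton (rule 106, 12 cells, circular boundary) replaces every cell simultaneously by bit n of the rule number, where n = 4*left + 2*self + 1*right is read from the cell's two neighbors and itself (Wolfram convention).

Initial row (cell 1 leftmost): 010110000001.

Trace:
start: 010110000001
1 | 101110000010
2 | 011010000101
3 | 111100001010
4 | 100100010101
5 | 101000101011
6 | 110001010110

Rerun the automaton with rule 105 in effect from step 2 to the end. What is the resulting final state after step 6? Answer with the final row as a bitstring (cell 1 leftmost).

010001000100

(re-executing steps 2..6 under rule 105; state before step 2: 101110000010)
2 | 011010111001
3 | 111101101000
4 | 100111110010
5 | 000100010001
6 | 010001000100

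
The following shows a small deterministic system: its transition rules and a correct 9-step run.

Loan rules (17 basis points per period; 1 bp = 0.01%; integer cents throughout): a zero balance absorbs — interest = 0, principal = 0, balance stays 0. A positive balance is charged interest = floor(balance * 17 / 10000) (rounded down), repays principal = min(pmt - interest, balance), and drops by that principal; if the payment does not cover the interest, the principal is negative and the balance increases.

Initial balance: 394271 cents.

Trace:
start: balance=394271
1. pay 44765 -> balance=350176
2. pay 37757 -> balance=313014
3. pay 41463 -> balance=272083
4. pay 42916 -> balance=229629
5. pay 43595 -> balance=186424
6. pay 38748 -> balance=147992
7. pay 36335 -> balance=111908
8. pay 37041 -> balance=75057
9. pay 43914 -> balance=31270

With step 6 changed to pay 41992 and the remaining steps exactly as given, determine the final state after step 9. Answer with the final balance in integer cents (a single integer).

(re-executing from step 6 with the substitution; state before step 6: balance=186424)
6. pay 41992 -> balance=144748
7. pay 36335 -> balance=108659
8. pay 37041 -> balance=71802
9. pay 43914 -> balance=28010

28010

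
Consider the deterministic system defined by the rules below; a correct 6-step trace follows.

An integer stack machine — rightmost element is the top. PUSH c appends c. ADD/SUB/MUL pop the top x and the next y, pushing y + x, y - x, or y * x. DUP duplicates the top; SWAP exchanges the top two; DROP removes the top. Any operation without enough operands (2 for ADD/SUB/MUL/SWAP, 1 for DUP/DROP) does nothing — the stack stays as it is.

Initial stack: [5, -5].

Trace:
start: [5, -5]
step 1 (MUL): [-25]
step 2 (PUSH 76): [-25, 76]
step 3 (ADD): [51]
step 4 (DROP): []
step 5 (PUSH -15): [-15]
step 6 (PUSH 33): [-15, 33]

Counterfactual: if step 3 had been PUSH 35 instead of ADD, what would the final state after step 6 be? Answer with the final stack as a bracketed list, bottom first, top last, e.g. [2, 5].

[-25, 76, -15, 33]

(re-executing from step 3 with the substitution; state before step 3: [-25, 76])
step 3 (PUSH 35): [-25, 76, 35]
step 4 (DROP): [-25, 76]
step 5 (PUSH -15): [-25, 76, -15]
step 6 (PUSH 33): [-25, 76, -15, 33]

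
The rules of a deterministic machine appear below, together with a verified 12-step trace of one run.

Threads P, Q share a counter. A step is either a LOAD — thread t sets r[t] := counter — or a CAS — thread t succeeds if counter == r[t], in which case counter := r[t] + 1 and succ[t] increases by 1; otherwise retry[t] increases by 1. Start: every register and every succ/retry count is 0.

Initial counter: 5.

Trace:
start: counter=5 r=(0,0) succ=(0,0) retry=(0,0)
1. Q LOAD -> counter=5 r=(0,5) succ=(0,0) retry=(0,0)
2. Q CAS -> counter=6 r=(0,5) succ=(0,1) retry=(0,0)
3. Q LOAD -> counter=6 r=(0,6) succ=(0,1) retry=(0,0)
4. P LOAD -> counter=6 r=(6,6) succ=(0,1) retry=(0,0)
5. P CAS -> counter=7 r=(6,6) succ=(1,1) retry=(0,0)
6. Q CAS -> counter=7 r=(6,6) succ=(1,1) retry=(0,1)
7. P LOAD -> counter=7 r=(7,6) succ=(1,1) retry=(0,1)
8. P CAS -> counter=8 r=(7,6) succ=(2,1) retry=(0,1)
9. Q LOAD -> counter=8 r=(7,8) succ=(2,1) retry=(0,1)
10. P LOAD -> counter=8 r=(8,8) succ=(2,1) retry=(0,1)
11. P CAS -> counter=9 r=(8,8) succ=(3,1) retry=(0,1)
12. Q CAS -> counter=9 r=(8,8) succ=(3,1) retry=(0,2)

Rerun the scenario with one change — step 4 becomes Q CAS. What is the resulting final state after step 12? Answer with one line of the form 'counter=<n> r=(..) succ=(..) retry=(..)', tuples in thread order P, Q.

(re-executing from step 4 with the substitution; state before step 4: counter=6 r=(0,6) succ=(0,1) retry=(0,0))
4. Q CAS -> counter=7 r=(0,6) succ=(0,2) retry=(0,0)
5. P CAS -> counter=7 r=(0,6) succ=(0,2) retry=(1,0)
6. Q CAS -> counter=7 r=(0,6) succ=(0,2) retry=(1,1)
7. P LOAD -> counter=7 r=(7,6) succ=(0,2) retry=(1,1)
8. P CAS -> counter=8 r=(7,6) succ=(1,2) retry=(1,1)
9. Q LOAD -> counter=8 r=(7,8) succ=(1,2) retry=(1,1)
10. P LOAD -> counter=8 r=(8,8) succ=(1,2) retry=(1,1)
11. P CAS -> counter=9 r=(8,8) succ=(2,2) retry=(1,1)
12. Q CAS -> counter=9 r=(8,8) succ=(2,2) retry=(1,2)

counter=9 r=(8,8) succ=(2,2) retry=(1,2)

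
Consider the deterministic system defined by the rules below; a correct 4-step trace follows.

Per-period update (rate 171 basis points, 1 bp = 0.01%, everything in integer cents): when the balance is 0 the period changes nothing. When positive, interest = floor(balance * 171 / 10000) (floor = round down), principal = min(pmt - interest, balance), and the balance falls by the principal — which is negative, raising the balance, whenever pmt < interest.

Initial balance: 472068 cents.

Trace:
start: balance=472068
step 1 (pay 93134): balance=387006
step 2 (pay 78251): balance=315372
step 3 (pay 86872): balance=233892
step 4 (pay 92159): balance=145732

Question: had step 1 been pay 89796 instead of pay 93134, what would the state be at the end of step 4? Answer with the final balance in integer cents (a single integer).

(re-executing from step 1 with the substitution; state before step 1: balance=472068)
step 1 (pay 89796): balance=390344
step 2 (pay 78251): balance=318767
step 3 (pay 86872): balance=237345
step 4 (pay 92159): balance=149244

149244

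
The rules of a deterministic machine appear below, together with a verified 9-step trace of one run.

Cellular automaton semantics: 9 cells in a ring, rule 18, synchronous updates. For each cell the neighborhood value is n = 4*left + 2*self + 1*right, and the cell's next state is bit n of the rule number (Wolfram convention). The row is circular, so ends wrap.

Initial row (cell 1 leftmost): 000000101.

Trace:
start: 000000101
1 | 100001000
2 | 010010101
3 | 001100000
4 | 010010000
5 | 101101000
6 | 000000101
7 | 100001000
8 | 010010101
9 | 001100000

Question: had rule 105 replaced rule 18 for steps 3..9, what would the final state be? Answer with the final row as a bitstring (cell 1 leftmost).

000000111

(re-executing steps 3..9 under rule 105; state before step 3: 010010101)
3 | 100001010
4 | 001100101
5 | 001100010
6 | 101101000
7 | 011110010
8 | 010010000
9 | 000000111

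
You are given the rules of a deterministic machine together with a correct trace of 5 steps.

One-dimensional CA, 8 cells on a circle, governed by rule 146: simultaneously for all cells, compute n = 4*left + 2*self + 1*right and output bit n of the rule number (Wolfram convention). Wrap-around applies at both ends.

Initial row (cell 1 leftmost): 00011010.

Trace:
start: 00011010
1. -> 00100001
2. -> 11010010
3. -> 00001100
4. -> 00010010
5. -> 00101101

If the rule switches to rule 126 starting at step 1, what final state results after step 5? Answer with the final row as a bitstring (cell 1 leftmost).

00000000

(re-executing steps 1..5 under rule 126; state before step 1: 00011010)
1. -> 00111111
2. -> 11100001
3. -> 00110011
4. -> 11111111
5. -> 00000000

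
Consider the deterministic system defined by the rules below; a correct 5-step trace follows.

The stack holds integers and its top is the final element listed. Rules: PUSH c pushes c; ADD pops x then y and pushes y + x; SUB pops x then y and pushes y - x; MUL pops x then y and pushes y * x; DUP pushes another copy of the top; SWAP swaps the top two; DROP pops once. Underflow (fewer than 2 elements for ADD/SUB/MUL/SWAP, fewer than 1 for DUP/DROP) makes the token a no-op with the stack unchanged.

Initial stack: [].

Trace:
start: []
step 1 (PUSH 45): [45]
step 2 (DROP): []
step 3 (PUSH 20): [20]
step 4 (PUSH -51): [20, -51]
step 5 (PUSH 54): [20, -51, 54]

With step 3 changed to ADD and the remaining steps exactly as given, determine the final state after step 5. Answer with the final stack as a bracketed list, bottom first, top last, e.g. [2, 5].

(re-executing from step 3 with the substitution; state before step 3: [])
step 3 (ADD): []
step 4 (PUSH -51): [-51]
step 5 (PUSH 54): [-51, 54]

[-51, 54]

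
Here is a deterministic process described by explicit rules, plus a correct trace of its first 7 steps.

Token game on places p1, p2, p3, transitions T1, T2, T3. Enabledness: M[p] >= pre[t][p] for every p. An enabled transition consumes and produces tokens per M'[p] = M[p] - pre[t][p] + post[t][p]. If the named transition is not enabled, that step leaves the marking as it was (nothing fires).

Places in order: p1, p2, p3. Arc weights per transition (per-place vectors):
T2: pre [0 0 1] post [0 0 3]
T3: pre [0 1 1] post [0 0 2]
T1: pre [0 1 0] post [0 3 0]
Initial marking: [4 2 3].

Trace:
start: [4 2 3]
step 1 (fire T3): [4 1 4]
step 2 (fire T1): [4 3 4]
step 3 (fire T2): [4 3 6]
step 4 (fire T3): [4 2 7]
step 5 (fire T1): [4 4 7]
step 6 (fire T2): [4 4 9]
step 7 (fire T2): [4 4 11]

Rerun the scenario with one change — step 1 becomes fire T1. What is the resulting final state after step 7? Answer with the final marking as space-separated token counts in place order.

4 7 10

(re-executing from step 1 with the substitution; state before step 1: [4 2 3])
step 1 (fire T1): [4 4 3]
step 2 (fire T1): [4 6 3]
step 3 (fire T2): [4 6 5]
step 4 (fire T3): [4 5 6]
step 5 (fire T1): [4 7 6]
step 6 (fire T2): [4 7 8]
step 7 (fire T2): [4 7 10]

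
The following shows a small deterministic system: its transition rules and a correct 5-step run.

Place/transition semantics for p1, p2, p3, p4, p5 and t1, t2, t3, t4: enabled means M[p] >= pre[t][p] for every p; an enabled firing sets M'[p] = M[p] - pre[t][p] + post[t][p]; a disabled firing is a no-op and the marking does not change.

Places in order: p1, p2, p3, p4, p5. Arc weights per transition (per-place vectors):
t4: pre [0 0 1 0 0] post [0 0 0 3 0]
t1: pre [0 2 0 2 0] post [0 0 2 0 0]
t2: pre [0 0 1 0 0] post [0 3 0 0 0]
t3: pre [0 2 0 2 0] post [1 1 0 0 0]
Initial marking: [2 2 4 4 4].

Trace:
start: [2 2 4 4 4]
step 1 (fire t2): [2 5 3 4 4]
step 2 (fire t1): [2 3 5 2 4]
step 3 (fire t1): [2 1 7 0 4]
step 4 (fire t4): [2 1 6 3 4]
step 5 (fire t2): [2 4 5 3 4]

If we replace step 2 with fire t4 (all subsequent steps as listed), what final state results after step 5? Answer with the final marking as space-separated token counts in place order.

(re-executing from step 2 with the substitution; state before step 2: [2 5 3 4 4])
step 2 (fire t4): [2 5 2 7 4]
step 3 (fire t1): [2 3 4 5 4]
step 4 (fire t4): [2 3 3 8 4]
step 5 (fire t2): [2 6 2 8 4]

2 6 2 8 4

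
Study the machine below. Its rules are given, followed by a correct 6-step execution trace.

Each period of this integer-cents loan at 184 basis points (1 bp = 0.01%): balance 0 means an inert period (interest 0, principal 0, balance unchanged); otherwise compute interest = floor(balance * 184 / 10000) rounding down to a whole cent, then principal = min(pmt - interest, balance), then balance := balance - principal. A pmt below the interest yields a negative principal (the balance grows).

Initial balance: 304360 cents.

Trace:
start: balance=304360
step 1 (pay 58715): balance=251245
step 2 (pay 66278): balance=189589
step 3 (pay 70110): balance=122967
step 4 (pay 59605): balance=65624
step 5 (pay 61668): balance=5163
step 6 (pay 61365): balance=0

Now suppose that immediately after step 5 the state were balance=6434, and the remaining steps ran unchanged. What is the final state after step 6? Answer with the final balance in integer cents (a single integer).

state after step 5 := balance=6434
step 6 (pay 61365): balance=0

0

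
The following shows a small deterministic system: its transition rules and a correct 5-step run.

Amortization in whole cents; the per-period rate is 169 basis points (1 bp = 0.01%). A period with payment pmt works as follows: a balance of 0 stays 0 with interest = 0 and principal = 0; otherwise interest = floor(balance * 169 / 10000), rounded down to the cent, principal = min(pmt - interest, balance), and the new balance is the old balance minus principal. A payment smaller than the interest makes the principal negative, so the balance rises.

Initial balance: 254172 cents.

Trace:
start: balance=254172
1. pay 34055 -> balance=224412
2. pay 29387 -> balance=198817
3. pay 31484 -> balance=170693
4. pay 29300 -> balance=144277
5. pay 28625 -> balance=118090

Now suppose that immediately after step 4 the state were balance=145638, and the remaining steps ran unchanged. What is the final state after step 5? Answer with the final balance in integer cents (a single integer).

state after step 4 := balance=145638
5. pay 28625 -> balance=119474

119474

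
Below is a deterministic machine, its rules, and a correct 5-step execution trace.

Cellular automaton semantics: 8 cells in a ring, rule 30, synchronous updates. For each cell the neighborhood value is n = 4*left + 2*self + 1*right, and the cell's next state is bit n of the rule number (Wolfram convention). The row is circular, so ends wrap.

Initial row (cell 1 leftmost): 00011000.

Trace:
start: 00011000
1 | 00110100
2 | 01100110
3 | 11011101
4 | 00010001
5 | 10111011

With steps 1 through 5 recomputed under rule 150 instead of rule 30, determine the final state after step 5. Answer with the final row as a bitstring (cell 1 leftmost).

00100100

(re-executing steps 1..5 under rule 150; state before step 1: 00011000)
1 | 00100100
2 | 01111110
3 | 10111101
4 | 00011000
5 | 00100100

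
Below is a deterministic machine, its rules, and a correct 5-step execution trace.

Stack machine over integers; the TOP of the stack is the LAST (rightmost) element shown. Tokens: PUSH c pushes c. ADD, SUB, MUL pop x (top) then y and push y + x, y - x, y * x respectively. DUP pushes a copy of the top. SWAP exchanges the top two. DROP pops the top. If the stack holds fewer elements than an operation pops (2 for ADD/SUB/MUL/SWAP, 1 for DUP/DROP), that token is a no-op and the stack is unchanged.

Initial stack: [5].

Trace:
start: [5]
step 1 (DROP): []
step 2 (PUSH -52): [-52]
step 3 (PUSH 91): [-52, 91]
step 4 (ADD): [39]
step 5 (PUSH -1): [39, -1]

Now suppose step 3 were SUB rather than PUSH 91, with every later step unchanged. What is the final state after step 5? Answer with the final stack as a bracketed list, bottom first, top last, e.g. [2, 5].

[-52, -1]

(re-executing from step 3 with the substitution; state before step 3: [-52])
step 3 (SUB): [-52]
step 4 (ADD): [-52]
step 5 (PUSH -1): [-52, -1]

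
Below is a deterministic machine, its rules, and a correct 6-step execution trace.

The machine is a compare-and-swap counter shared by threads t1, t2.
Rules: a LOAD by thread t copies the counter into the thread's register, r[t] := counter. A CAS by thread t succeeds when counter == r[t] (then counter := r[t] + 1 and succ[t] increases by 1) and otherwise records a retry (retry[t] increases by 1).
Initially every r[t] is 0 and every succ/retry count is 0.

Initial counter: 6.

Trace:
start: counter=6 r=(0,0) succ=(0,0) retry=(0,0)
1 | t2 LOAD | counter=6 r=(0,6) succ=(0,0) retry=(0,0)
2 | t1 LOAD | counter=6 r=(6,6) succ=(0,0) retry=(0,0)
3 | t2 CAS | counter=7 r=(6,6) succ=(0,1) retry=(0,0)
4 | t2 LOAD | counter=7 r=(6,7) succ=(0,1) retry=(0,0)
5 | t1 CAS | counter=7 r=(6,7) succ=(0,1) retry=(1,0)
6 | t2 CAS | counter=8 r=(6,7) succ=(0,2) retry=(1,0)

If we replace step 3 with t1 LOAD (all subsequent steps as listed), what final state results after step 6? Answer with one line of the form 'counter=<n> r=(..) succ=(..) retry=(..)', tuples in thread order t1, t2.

(re-executing from step 3 with the substitution; state before step 3: counter=6 r=(6,6) succ=(0,0) retry=(0,0))
3 | t1 LOAD | counter=6 r=(6,6) succ=(0,0) retry=(0,0)
4 | t2 LOAD | counter=6 r=(6,6) succ=(0,0) retry=(0,0)
5 | t1 CAS | counter=7 r=(6,6) succ=(1,0) retry=(0,0)
6 | t2 CAS | counter=7 r=(6,6) succ=(1,0) retry=(0,1)

counter=7 r=(6,6) succ=(1,0) retry=(0,1)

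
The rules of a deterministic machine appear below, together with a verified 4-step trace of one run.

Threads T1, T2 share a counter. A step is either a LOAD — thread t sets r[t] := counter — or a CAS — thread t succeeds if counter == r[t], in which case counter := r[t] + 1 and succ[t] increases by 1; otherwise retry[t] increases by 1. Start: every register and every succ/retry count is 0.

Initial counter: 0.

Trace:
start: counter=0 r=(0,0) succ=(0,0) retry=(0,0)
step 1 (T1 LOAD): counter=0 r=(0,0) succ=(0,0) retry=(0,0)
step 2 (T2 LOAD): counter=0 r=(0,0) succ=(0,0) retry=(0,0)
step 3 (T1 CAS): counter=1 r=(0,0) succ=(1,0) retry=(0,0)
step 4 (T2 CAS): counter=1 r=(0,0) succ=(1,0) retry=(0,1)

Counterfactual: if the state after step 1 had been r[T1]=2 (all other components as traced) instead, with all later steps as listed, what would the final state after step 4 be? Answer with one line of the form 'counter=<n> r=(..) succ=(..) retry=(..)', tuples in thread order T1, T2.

state after step 1 := counter=0 r=(2,0) succ=(0,0) retry=(0,0)
step 2 (T2 LOAD): counter=0 r=(2,0) succ=(0,0) retry=(0,0)
step 3 (T1 CAS): counter=0 r=(2,0) succ=(0,0) retry=(1,0)
step 4 (T2 CAS): counter=1 r=(2,0) succ=(0,1) retry=(1,0)

counter=1 r=(2,0) succ=(0,1) retry=(1,0)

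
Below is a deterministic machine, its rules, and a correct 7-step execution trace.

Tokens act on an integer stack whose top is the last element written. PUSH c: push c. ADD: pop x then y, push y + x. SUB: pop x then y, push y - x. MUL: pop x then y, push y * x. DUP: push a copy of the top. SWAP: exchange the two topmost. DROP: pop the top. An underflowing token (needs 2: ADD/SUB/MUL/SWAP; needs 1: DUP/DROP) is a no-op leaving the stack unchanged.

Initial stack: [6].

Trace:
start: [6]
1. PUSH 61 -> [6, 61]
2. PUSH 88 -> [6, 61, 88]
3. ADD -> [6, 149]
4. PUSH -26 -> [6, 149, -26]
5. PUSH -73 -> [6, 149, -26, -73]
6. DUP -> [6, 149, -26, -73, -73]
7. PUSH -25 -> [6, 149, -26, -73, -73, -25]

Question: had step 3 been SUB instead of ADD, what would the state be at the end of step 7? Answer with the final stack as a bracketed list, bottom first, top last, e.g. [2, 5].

(re-executing from step 3 with the substitution; state before step 3: [6, 61, 88])
3. SUB -> [6, -27]
4. PUSH -26 -> [6, -27, -26]
5. PUSH -73 -> [6, -27, -26, -73]
6. DUP -> [6, -27, -26, -73, -73]
7. PUSH -25 -> [6, -27, -26, -73, -73, -25]

[6, -27, -26, -73, -73, -25]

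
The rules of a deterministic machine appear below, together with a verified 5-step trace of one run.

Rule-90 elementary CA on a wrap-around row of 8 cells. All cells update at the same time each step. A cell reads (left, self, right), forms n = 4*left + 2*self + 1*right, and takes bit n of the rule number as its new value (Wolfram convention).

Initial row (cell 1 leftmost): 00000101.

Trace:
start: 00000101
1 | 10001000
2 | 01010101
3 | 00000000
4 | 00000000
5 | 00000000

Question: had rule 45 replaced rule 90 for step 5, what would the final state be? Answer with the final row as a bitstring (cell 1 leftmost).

(re-executing step 5 under rule 45; state before step 5: 00000000)
5 | 11111111

11111111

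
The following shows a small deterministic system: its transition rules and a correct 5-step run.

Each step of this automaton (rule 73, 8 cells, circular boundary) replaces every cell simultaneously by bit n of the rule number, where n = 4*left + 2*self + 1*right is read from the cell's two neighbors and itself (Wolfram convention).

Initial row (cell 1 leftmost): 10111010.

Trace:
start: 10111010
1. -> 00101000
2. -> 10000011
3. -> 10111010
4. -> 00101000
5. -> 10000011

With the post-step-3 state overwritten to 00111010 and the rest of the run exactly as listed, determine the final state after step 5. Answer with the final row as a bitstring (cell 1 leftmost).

state after step 3 := 00111010
4. -> 10101000
5. -> 00000010

00000010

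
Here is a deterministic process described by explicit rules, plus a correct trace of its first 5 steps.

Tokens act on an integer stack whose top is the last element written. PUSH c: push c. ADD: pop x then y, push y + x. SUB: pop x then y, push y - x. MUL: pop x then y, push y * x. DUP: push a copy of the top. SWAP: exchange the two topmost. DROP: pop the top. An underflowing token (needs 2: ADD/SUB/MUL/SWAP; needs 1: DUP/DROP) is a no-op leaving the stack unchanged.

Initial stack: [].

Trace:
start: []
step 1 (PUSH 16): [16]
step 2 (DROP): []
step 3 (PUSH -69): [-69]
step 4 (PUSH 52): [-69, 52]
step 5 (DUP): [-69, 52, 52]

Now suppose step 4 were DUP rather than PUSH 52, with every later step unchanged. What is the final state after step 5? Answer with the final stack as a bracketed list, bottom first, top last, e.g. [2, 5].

(re-executing from step 4 with the substitution; state before step 4: [-69])
step 4 (DUP): [-69, -69]
step 5 (DUP): [-69, -69, -69]

[-69, -69, -69]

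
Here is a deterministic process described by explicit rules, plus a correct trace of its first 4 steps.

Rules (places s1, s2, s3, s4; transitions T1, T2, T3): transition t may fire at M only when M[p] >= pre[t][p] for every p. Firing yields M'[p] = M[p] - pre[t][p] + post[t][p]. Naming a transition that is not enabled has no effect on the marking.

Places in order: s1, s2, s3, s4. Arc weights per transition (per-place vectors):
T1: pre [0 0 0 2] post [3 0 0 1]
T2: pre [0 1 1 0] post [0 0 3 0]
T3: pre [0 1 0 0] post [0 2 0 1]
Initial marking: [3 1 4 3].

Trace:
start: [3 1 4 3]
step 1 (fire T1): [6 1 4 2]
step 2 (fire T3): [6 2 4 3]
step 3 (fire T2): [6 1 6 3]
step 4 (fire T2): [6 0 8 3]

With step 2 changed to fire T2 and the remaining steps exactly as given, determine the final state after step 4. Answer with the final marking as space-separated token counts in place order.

6 0 6 2

(re-executing from step 2 with the substitution; state before step 2: [6 1 4 2])
step 2 (fire T2): [6 0 6 2]
step 3 (fire T2): [6 0 6 2]
step 4 (fire T2): [6 0 6 2]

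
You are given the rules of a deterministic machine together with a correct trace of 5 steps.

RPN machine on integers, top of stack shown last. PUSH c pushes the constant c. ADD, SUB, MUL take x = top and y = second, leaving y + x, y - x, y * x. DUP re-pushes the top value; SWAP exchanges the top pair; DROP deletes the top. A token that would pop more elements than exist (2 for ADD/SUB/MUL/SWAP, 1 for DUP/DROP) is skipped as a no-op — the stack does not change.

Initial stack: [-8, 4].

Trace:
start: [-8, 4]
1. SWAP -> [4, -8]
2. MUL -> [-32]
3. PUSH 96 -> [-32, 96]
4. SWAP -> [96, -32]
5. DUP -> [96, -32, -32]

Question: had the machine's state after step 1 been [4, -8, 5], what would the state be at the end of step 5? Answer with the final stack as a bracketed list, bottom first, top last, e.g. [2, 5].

[4, 96, -40, -40]

state after step 1 := [4, -8, 5]
2. MUL -> [4, -40]
3. PUSH 96 -> [4, -40, 96]
4. SWAP -> [4, 96, -40]
5. DUP -> [4, 96, -40, -40]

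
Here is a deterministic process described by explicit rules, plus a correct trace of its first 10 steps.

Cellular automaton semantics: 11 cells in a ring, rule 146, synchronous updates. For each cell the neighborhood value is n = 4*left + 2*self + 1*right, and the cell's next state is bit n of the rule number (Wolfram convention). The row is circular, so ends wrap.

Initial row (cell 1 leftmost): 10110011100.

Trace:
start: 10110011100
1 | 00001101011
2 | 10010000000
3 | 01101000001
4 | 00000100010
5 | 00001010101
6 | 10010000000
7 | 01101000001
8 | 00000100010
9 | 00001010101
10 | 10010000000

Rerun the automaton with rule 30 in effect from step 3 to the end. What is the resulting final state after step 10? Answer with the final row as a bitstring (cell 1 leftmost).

(re-executing steps 3..10 under rule 30; state before step 3: 10010000000)
3 | 11111000001
4 | 00000100011
5 | 10001110110
6 | 11011000100
7 | 10010101111
8 | 01110101000
9 | 11000101100
10 | 10101101011

10101101011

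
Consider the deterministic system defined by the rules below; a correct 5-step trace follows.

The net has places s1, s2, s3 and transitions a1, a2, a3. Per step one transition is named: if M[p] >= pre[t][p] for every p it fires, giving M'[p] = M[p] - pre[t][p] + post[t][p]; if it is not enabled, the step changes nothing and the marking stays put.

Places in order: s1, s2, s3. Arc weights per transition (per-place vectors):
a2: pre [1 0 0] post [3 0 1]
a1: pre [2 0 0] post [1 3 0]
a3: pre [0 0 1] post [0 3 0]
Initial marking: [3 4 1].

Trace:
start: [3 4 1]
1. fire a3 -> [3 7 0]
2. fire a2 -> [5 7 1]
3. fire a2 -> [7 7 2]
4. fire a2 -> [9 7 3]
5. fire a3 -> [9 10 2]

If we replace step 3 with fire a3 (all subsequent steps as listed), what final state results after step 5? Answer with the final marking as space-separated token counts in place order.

7 13 0

(re-executing from step 3 with the substitution; state before step 3: [5 7 1])
3. fire a3 -> [5 10 0]
4. fire a2 -> [7 10 1]
5. fire a3 -> [7 13 0]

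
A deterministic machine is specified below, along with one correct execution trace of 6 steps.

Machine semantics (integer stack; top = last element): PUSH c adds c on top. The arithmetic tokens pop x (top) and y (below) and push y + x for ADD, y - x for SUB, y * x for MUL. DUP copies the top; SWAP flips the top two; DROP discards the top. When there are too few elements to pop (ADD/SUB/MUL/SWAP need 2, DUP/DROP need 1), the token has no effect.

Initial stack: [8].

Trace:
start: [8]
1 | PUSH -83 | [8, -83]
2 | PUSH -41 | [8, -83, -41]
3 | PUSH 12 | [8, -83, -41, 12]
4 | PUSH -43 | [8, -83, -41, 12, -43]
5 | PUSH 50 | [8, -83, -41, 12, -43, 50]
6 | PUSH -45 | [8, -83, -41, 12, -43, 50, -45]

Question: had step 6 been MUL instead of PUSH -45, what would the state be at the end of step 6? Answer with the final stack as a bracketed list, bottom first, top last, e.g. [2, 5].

[8, -83, -41, 12, -2150]

(re-executing from step 6 with the substitution; state before step 6: [8, -83, -41, 12, -43, 50])
6 | MUL | [8, -83, -41, 12, -2150]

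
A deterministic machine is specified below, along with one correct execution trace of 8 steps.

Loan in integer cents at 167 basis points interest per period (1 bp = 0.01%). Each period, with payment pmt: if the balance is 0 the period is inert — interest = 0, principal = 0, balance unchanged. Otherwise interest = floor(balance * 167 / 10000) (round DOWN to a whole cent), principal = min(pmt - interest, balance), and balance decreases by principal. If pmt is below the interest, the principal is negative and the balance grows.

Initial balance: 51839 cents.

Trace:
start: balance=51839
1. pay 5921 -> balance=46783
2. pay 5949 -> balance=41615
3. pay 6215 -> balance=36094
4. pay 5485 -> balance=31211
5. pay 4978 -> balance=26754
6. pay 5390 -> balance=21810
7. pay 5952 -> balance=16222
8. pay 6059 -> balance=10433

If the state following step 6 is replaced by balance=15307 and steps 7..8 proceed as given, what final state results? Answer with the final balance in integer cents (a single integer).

3711

state after step 6 := balance=15307
7. pay 5952 -> balance=9610
8. pay 6059 -> balance=3711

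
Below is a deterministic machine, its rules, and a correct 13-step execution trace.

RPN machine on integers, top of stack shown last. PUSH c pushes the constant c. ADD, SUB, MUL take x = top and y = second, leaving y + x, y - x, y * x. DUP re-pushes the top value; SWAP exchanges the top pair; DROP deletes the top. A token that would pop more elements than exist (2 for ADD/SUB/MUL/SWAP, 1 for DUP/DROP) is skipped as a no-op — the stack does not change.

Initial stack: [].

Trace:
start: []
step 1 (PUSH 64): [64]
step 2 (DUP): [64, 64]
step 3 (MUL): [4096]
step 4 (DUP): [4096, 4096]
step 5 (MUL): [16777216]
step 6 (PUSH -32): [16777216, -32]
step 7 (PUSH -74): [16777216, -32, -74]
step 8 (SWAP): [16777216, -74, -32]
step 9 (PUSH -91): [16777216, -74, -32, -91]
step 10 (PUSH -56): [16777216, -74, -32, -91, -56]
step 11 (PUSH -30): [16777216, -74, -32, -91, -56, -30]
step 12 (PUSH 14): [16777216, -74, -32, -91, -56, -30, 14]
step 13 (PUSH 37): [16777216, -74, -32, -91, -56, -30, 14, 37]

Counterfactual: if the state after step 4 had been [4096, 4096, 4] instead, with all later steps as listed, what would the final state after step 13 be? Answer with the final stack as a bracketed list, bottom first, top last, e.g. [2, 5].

[4096, 16384, -74, -32, -91, -56, -30, 14, 37]

state after step 4 := [4096, 4096, 4]
step 5 (MUL): [4096, 16384]
step 6 (PUSH -32): [4096, 16384, -32]
step 7 (PUSH -74): [4096, 16384, -32, -74]
step 8 (SWAP): [4096, 16384, -74, -32]
step 9 (PUSH -91): [4096, 16384, -74, -32, -91]
step 10 (PUSH -56): [4096, 16384, -74, -32, -91, -56]
step 11 (PUSH -30): [4096, 16384, -74, -32, -91, -56, -30]
step 12 (PUSH 14): [4096, 16384, -74, -32, -91, -56, -30, 14]
step 13 (PUSH 37): [4096, 16384, -74, -32, -91, -56, -30, 14, 37]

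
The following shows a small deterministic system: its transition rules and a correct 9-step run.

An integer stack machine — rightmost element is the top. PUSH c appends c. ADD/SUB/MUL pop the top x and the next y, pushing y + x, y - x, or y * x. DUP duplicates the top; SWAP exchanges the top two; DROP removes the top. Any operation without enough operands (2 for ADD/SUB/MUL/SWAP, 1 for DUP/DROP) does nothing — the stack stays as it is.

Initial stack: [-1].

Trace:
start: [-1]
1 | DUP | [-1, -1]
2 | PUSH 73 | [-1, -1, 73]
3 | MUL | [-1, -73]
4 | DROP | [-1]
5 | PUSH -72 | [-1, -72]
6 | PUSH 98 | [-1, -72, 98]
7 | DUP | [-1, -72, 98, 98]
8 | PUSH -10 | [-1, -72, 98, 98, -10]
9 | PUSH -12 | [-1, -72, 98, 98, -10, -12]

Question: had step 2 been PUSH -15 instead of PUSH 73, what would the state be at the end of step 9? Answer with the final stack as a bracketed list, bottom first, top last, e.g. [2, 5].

[-1, -72, 98, 98, -10, -12]

(re-executing from step 2 with the substitution; state before step 2: [-1, -1])
2 | PUSH -15 | [-1, -1, -15]
3 | MUL | [-1, 15]
4 | DROP | [-1]
5 | PUSH -72 | [-1, -72]
6 | PUSH 98 | [-1, -72, 98]
7 | DUP | [-1, -72, 98, 98]
8 | PUSH -10 | [-1, -72, 98, 98, -10]
9 | PUSH -12 | [-1, -72, 98, 98, -10, -12]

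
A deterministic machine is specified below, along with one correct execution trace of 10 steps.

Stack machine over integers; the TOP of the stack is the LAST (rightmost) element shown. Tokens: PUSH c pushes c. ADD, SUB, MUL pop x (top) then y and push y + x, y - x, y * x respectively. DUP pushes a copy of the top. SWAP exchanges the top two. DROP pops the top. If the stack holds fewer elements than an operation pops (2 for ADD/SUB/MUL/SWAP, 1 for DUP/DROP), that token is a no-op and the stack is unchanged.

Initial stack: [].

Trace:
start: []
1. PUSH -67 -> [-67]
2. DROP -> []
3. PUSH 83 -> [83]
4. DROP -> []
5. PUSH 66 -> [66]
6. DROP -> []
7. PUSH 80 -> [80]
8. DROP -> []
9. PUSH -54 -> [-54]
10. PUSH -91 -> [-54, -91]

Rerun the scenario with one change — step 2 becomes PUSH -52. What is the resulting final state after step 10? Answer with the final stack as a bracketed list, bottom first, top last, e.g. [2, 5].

[-67, -52, -54, -91]

(re-executing from step 2 with the substitution; state before step 2: [-67])
2. PUSH -52 -> [-67, -52]
3. PUSH 83 -> [-67, -52, 83]
4. DROP -> [-67, -52]
5. PUSH 66 -> [-67, -52, 66]
6. DROP -> [-67, -52]
7. PUSH 80 -> [-67, -52, 80]
8. DROP -> [-67, -52]
9. PUSH -54 -> [-67, -52, -54]
10. PUSH -91 -> [-67, -52, -54, -91]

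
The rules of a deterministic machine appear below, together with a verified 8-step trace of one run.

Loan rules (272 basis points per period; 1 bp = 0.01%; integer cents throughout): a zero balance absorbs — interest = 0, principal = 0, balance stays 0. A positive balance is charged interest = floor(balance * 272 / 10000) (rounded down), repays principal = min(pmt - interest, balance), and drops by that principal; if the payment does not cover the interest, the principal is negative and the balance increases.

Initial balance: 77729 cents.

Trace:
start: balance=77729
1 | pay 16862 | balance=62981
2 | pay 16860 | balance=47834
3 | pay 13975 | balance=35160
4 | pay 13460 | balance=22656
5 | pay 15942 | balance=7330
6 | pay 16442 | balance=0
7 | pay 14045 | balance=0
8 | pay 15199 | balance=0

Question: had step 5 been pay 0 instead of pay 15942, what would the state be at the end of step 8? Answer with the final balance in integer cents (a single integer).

0

(re-executing from step 5 with the substitution; state before step 5: balance=22656)
5 | pay 0 | balance=23272
6 | pay 16442 | balance=7462
7 | pay 14045 | balance=0
8 | pay 15199 | balance=0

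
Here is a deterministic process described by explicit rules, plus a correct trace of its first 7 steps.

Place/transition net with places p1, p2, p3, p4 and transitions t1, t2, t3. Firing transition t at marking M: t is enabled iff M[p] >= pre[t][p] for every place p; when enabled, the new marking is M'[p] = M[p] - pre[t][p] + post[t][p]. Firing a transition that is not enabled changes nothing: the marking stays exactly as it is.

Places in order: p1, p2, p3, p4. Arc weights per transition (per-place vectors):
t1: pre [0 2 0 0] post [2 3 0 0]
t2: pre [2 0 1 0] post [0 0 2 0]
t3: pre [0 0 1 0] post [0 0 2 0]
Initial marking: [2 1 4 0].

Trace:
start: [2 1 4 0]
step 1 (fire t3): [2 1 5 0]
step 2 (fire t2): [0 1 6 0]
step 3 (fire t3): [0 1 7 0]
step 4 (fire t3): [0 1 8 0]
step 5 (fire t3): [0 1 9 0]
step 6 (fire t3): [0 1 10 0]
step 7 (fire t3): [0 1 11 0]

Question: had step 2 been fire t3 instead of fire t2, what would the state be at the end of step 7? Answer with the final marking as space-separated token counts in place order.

(re-executing from step 2 with the substitution; state before step 2: [2 1 5 0])
step 2 (fire t3): [2 1 6 0]
step 3 (fire t3): [2 1 7 0]
step 4 (fire t3): [2 1 8 0]
step 5 (fire t3): [2 1 9 0]
step 6 (fire t3): [2 1 10 0]
step 7 (fire t3): [2 1 11 0]

2 1 11 0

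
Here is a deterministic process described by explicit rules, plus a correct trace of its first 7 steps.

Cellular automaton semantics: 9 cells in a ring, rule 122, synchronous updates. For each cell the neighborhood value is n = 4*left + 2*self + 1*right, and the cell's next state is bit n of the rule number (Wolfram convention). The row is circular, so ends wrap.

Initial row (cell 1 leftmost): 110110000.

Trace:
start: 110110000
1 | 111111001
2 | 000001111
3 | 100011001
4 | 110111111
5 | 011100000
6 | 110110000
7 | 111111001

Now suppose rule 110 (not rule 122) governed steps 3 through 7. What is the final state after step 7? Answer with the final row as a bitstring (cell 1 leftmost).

(re-executing steps 3..7 under rule 110; state before step 3: 000001111)
3 | 000011001
4 | 000111011
5 | 001101111
6 | 011111001
7 | 110001011

110001011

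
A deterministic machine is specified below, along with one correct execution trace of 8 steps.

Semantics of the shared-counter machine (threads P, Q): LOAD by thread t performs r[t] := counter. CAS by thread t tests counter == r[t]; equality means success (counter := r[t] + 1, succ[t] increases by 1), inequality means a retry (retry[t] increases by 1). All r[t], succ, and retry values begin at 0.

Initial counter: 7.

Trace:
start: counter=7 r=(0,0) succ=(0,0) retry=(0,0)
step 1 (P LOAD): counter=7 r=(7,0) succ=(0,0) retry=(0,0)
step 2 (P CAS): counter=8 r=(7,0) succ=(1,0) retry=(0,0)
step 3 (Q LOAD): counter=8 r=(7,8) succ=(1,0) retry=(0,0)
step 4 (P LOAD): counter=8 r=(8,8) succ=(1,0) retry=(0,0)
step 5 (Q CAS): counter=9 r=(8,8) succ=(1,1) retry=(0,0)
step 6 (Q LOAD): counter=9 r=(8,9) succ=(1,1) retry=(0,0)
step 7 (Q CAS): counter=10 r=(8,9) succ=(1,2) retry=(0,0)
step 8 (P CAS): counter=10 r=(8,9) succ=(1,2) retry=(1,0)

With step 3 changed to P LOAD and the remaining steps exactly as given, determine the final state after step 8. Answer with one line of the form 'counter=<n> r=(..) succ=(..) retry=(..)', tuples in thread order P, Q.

(re-executing from step 3 with the substitution; state before step 3: counter=8 r=(7,0) succ=(1,0) retry=(0,0))
step 3 (P LOAD): counter=8 r=(8,0) succ=(1,0) retry=(0,0)
step 4 (P LOAD): counter=8 r=(8,0) succ=(1,0) retry=(0,0)
step 5 (Q CAS): counter=8 r=(8,0) succ=(1,0) retry=(0,1)
step 6 (Q LOAD): counter=8 r=(8,8) succ=(1,0) retry=(0,1)
step 7 (Q CAS): counter=9 r=(8,8) succ=(1,1) retry=(0,1)
step 8 (P CAS): counter=9 r=(8,8) succ=(1,1) retry=(1,1)

counter=9 r=(8,8) succ=(1,1) retry=(1,1)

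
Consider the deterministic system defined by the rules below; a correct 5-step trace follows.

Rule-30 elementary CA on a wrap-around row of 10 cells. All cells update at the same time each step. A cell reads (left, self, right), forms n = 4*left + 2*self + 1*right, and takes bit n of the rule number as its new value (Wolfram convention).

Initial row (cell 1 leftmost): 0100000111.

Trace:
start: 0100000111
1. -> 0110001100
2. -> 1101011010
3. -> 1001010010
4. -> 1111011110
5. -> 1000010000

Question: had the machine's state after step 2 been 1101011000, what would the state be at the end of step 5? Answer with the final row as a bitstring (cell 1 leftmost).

0100010101

state after step 2 := 1101011000
3. -> 1001010101
4. -> 0111010101
5. -> 0100010101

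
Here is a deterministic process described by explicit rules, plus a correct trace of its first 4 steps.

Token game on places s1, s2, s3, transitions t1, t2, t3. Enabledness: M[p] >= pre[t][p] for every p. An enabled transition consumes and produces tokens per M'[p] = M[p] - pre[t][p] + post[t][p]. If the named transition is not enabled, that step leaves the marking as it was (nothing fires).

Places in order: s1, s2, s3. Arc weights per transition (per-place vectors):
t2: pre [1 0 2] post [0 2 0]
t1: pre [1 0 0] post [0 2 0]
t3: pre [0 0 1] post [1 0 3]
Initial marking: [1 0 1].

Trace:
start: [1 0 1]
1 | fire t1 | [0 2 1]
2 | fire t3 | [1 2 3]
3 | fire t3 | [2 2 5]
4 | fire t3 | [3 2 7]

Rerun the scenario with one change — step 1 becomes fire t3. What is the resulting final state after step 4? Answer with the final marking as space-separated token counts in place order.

5 0 9

(re-executing from step 1 with the substitution; state before step 1: [1 0 1])
1 | fire t3 | [2 0 3]
2 | fire t3 | [3 0 5]
3 | fire t3 | [4 0 7]
4 | fire t3 | [5 0 9]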